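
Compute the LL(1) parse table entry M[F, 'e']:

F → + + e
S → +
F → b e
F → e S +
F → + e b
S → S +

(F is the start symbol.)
To find M[F, 'e'], we find productions for F where 'e' is in the predict set (PREDICT(N → α) = (FIRST(α) \ {ε}) ∪ (FOLLOW(N) if α ⇒* ε)).

F → + + e: PREDICT = { '+' }
F → b e: PREDICT = { 'b' }
F → e S +: PREDICT = { 'e' }
  'e' is in predict set, so this production goes in M[F, 'e']
F → + e b: PREDICT = { '+' }

M[F, 'e'] = F → e S +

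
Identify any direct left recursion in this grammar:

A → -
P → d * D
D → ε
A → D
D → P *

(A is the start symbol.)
Direct left recursion occurs when N → N α for some non-terminal N (the right-hand side begins with the left-hand side itself).

A → -: starts with '-'
P → d * D: starts with d
D → ε: starts with ε
A → D: starts with D
D → P *: starts with P

No direct left recursion found.

Answer: No direct left recursion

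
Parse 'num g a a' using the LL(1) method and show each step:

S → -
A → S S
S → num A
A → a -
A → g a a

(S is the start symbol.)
LL(1) parsing maintains a stack (initially the start symbol over $) and the input. At each step: if the stack top is a terminal, match it against the current input token; if it is a non-terminal N, replace it with the RHS of M[N, lookahead] (the unique production whose predict set contains the lookahead).

Stack is shown with the top on the left.

Stack    Input        Action
----------------------------
S $      num g a a $  output S → num A
num A $  num g a a $  match 'num'
A $      g a a $      output A → g a a
g a a $  g a a $      match 'g'
a a $    a a $        match 'a'
a $      a $          match 'a'
$        $            accept

The string is accepted.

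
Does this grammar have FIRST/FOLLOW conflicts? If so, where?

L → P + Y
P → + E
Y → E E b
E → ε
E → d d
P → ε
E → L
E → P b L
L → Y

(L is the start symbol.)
Yes. P → '+' E with FOLLOW(P) on { '+' }; E → d d with FOLLOW(E) on { 'd' }; E → L with FOLLOW(E) on { '+', 'b', 'd' }; E → P b L with FOLLOW(E) on { '+', 'b' }

Nullable non-terminals: E, P.
FIRST sets used below: FIRST(L) = { '+', 'b', 'd' }, FIRST(P) = { '+', ε }

E: nullable alternative(s) E → ε; FOLLOW(E) = { '+', 'b', 'd' }
  E → ε: FIRST \ {ε} = { } — this is the only nullable alternative, skip
  E → d d: FIRST \ {ε} = { 'd' } — overlaps FOLLOW(E) on { 'd' }: CONFLICT
  E → L: FIRST \ {ε} = { '+', 'b', 'd' } — overlaps FOLLOW(E) on { '+', 'b', 'd' }: CONFLICT
  E → P b L: FIRST \ {ε} = { '+', 'b' } — overlaps FOLLOW(E) on { '+', 'b' }: CONFLICT

P: nullable alternative(s) P → ε; FOLLOW(P) = { '+', 'b' }
  P → + E: FIRST \ {ε} = { '+' } — overlaps FOLLOW(P) on { '+' }: CONFLICT
  P → ε: FIRST \ {ε} = { } — this is the only nullable alternative, skip

L, Y have no nullable alternative, so no FIRST/FOLLOW check is needed there.

So the grammar has 4 FIRST/FOLLOW conflicts (marked CONFLICT above).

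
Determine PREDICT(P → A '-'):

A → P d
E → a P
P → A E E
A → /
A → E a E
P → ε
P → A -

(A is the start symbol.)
{ '/', 'a', 'd' }

PREDICT(P → A '-') = (FIRST(RHS) \ {ε}) ∪ (FOLLOW(P) if ε ∈ FIRST(RHS), i.e. RHS ⇒* ε)
FIRST(A) = { '/', 'a', 'd' }
FIRST(A '-') = { '/', 'a', 'd' }
ε ∉ FIRST(A '-'), so FOLLOW(P) is not added.
PREDICT(P → A '-') = { '/', 'a', 'd' }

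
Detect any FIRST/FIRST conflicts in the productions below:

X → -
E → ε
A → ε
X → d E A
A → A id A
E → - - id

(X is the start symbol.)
No FIRST/FIRST conflicts.

FIRST sets of the non-terminals at (or reachable through a nullable prefix from) the front of some alternative:
  FIRST(A) = { 'id', ε }

Productions for X:
  X → -: FIRST = { '-' }
  X → d E A: FIRST = { 'd' }
Productions for E:
  E → ε: FIRST = { ε }
  E → - - id: FIRST = { '-' }
Productions for A:
  A → ε: FIRST = { ε }
  A → A id A: FIRST = { 'id' }

All alternatives of each non-terminal have pairwise disjoint FIRST sets.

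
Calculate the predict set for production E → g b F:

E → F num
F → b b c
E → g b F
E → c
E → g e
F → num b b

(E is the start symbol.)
PREDICT(E → g b F) = (FIRST(RHS) \ {ε}) ∪ (FOLLOW(E) if ε ∈ FIRST(RHS), i.e. RHS ⇒* ε)
FIRST(g b F) = { 'g' }
ε ∉ FIRST(g b F), so FOLLOW(E) is not added.
PREDICT(E → g b F) = { 'g' }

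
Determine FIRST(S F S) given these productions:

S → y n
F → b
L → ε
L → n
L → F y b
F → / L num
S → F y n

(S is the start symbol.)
{ '/', 'b', 'y' }

FIRST sets of the non-terminals involved (from the grammar, by fixed-point iteration):
  FIRST(S) = { '/', 'b', 'y' }

To compute FIRST(S F S), process the symbols left to right:
Symbol S is a non-terminal. Add FIRST(S) \ {ε} = { '/', 'b', 'y' }
S is not nullable (ε ∉ FIRST(S)), so stop here.
FIRST(S F S) = { '/', 'b', 'y' }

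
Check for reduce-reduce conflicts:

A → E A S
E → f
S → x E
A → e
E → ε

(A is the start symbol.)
Augment with A' → A and build the canonical LR(0) collection (I0 = CLOSURE({[A' → . A]}), then GOTO on every symbol after a dot until no new states appear). It has 9 states:
  I0: { [A → . E A S], [A → . e], [A' → . A], [E → . f], [E → .] }  — shift, reduce
  I1: { [A' → A .] }  — accept
  I2: { [A → . E A S], [A → . e], [A → E . A S], [E → . f], [E → .] }  — shift, reduce
  I3: { [A → e .] }  — reduce
  I4: { [E → f .] }  — reduce
  I5: { [A → E A . S], [S → . x E] }  — shift
  I6: { [A → E A S .] }  — reduce
  I7: { [E → . f], [E → .], [S → x . E] }  — shift, reduce
  I8: { [S → x E .] }  — reduce

No state contains more than one complete item.

Answer: No reduce-reduce conflicts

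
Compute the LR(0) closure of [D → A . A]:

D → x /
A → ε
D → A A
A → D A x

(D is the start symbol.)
{ [A → . D A x], [A → .], [D → . A A], [D → . x /], [D → A . A] }

To compute CLOSURE, for each item [A → α.Bβ] where B is a non-terminal, add [B → .γ] for all productions B → γ; repeat for the newly added items until nothing changes.

Start with: [D → A . A]
  [D → A . A] has the dot before A: add [A → .], [A → . D A x]
  [A → . D A x] has the dot before D: add [D → . x /], [D → . A A]
No further items can be added.

CLOSURE = { [A → . D A x], [A → .], [D → . A A], [D → . x /], [D → A . A] }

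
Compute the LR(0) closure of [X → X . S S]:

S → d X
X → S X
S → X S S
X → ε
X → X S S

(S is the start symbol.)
To compute CLOSURE, for each item [A → α.Bβ] where B is a non-terminal, add [B → .γ] for all productions B → γ; repeat for the newly added items until nothing changes.

Start with: [X → X . S S]
  [X → X . S S] has the dot before S: add [S → . d X], [S → . X S S]
  [S → . X S S] has the dot before X: add [X → . S X], [X → .], [X → . X S S]
No further items can be added.

CLOSURE = { [S → . X S S], [S → . d X], [X → . S X], [X → . X S S], [X → .], [X → X . S S] }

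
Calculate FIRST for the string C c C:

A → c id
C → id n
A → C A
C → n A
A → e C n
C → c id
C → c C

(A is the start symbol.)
FIRST sets of the non-terminals involved (from the grammar, by fixed-point iteration):
  FIRST(C) = { 'c', 'id', 'n' }

To compute FIRST(C c C), process the symbols left to right:
Symbol C is a non-terminal. Add FIRST(C) \ {ε} = { 'c', 'id', 'n' }
C is not nullable (ε ∉ FIRST(C)), so stop here.
FIRST(C c C) = { 'c', 'id', 'n' }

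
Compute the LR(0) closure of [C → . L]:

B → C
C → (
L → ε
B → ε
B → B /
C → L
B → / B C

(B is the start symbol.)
{ [C → . L], [L → .] }

To compute CLOSURE, for each item [A → α.Bβ] where B is a non-terminal, add [B → .γ] for all productions B → γ; repeat for the newly added items until nothing changes.

Start with: [C → . L]
  [C → . L] has the dot before L: add [L → .]
No further items can be added.

CLOSURE = { [C → . L], [L → .] }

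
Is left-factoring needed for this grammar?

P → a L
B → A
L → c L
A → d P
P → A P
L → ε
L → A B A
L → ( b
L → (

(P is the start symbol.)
Yes, L has productions with common prefix '('

Left-factoring is needed when two productions for the same non-terminal
share a common prefix on the right-hand side.

Productions for P:
  P → a L
  P → A P
Productions for L:
  L → c L
  L → ε
  L → A B A
  L → ( b
  L → (

Found common prefix '(' in productions for L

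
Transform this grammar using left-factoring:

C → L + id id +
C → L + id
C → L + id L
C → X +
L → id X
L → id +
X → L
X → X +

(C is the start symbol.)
C → L + id C'
C' → id +
C' → ε
C' → L
C → X +
L → id L'
L' → X
L' → +
X → L
X → X +

Left-factoring transforms A → αβ₁ | αβ₂ into A → αA' and A' → β₁ | β₂
(α is the longest common prefix among the alternatives). Repeat until
no nonterminal has two alternatives with a common prefix.

Round 1: C has alternatives sharing prefix 'L + id'. Introduce C': C → L + id C'
  Add: C' → id +
  Add: C' → ε
  Add: C' → L

Round 2: L has alternatives sharing prefix 'id'. Introduce L': L → id L'
  Add: L' → X
  Add: L' → +

No remaining common prefixes — done.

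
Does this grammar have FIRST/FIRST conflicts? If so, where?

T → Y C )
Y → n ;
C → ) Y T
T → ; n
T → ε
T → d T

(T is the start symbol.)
FIRST sets of the non-terminals at (or reachable through a nullable prefix from) the front of some alternative:
  FIRST(Y) = { 'n' }

Productions for T:
  T → Y C ): FIRST = { 'n' }
  T → ; n: FIRST = { ';' }
  T → ε: FIRST = { ε }
  T → d T: FIRST = { 'd' }
Y, C have only one production, so no FIRST/FIRST conflict is possible there.

All alternatives of each non-terminal have pairwise disjoint FIRST sets.

Answer: No FIRST/FIRST conflicts.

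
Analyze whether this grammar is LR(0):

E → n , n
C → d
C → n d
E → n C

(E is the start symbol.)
Yes, the grammar is LR(0)

A grammar is LR(0) if no state in the canonical LR(0) collection has:
  - both a shift item (dot before a terminal) and a complete item (shift-reduce conflict), or
  - two or more complete items (reduce-reduce conflict; the accept item [E' → E .] counts as a complete item here).

Augment with E' → E and build the canonical LR(0) collection (I0 = CLOSURE({[E' → . E]}), then GOTO on every symbol after a dot until no new states appear). It has 9 states:
  I0: { [E → . n , n], [E → . n C], [E' → . E] }  — shift
  I1: { [E' → E .] }  — accept
  I2: { [C → . d], [C → . n d], [E → n . , n], [E → n . C] }  — shift
  I3: { [E → n , . n] }  — shift
  I4: { [E → n C .] }  — reduce
  I5: { [C → d .] }  — reduce
  I6: { [C → n . d] }  — shift
  I7: { [C → n d .] }  — reduce
  I8: { [E → n , n .] }  — reduce

Every state is either a pure shift/goto state or contains exactly one complete item and nothing to shift — no conflicts. The grammar is LR(0).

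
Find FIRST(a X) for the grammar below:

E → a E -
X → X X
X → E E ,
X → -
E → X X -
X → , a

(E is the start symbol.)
To compute FIRST(a X), process the symbols left to right:
Symbol a is a terminal. Add 'a' and stop.
FIRST(a X) = { 'a' }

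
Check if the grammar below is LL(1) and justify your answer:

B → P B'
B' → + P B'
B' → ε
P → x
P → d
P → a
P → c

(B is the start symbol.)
A grammar is LL(1) if for each non-terminal N with multiple productions, the predict sets of those productions are pairwise disjoint, where PREDICT(N → α) = (FIRST(α) \ {ε}) ∪ (FOLLOW(N) if α ⇒* ε).

Relevant sets:
  FOLLOW(B') = { $ }

For B':
  PREDICT(B' → '+' P B') = { '+' }
  PREDICT(B' → ε) = { $ }
For P:
  PREDICT(P → x) = { 'x' }
  PREDICT(P → d) = { 'd' }
  PREDICT(P → a) = { 'a' }
  PREDICT(P → c) = { 'c' }
B has a single production, so nothing to check there.

All predict sets are disjoint. The grammar IS LL(1).

Answer: Yes, the grammar is LL(1).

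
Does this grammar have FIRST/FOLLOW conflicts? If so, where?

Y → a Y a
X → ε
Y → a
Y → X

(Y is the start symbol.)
Nullable non-terminals: X, Y.
FIRST sets used below: FIRST(X) = { ε }
X has a nullable alternative but only one production, so nothing to check.

Y: nullable alternative(s) Y → X; FOLLOW(Y) = { $, 'a' }
  Y → a Y a: FIRST \ {ε} = { 'a' } — overlaps FOLLOW(Y) on { 'a' }: CONFLICT
  Y → a: FIRST \ {ε} = { 'a' } — overlaps FOLLOW(Y) on { 'a' }: CONFLICT
  Y → X: FIRST \ {ε} = { } — this is the only nullable alternative, skip

So the grammar has 2 FIRST/FOLLOW conflicts (marked CONFLICT above).

Answer: Yes. Y → a Y a with FOLLOW(Y) on { 'a' }; Y → a with FOLLOW(Y) on { 'a' }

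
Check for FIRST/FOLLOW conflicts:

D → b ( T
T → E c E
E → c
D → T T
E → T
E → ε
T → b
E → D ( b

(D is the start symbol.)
Yes. E → c with FOLLOW(E) on { 'c' }; E → T with FOLLOW(E) on { 'b', 'c' }; E → D '(' b with FOLLOW(E) on { 'b', 'c' }

A FIRST/FOLLOW conflict occurs when a non-terminal N has a nullable alternative N → β (β ⇒* ε) and another alternative N → α with FIRST(α) ∩ FOLLOW(N) ≠ ∅: on such a lookahead the parser cannot decide between expanding α and letting N vanish via β.

Nullable non-terminals: E.
FIRST sets used below: FIRST(T) = { 'b', 'c' }, FIRST(D) = { 'b', 'c' }

E: nullable alternative(s) E → ε; FOLLOW(E) = { $, '(', 'b', 'c' }
  E → c: FIRST \ {ε} = { 'c' } — overlaps FOLLOW(E) on { 'c' }: CONFLICT
  E → T: FIRST \ {ε} = { 'b', 'c' } — overlaps FOLLOW(E) on { 'b', 'c' }: CONFLICT
  E → ε: FIRST \ {ε} = { } — this is the only nullable alternative, skip
  E → D ( b: FIRST \ {ε} = { 'b', 'c' } — overlaps FOLLOW(E) on { 'b', 'c' }: CONFLICT

D, T have no nullable alternative, so no FIRST/FOLLOW check is needed there.

So the grammar has 3 FIRST/FOLLOW conflicts (marked CONFLICT above).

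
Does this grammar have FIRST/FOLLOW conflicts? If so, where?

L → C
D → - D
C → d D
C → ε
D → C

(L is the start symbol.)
No FIRST/FOLLOW conflicts.

Nullable non-terminals: C, D, L.
FIRST sets used below: FIRST(C) = { 'd', ε }

C: nullable alternative(s) C → ε; FOLLOW(C) = { $ }
  C → d D: FIRST \ {ε} = { 'd' } — disjoint from FOLLOW(C)
  C → ε: FIRST \ {ε} = { } — this is the only nullable alternative, skip

D: nullable alternative(s) D → C; FOLLOW(D) = { $ }
  D → - D: FIRST \ {ε} = { '-' } — disjoint from FOLLOW(D)
  D → C: FIRST \ {ε} = { 'd' } — this is the only nullable alternative, skip
L has a nullable alternative but only one production, so nothing to check.

No FIRST/FOLLOW conflicts found.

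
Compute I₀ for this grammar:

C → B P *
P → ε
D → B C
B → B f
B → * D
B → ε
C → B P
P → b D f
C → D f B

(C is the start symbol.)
First, augment the grammar with C' → C
I₀ = CLOSURE({ [C' → . C] }):
  [C' → . C] has the dot before C: add [C → . B P *], [C → . B P], [C → . D f B]
  [C → . B P *] has the dot before B: add [B → . B f], [B → . * D], [B → .]
  [C → . D f B] has the dot before D: add [D → . B C]
No further items can be added.

I₀ = { [B → . * D], [B → . B f], [B → .], [C → . B P *], [C → . B P], [C → . D f B], [C' → . C], [D → . B C] }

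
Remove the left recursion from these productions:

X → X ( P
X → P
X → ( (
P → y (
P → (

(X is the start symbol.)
X → P X'
X → ( ( X'
X' → ( P X'
X' → ε
P → y (
P → (

X is directly left-recursive. The standard transformation for
  A → A α₁ | ... | A α_m | β₁ | ... | β_n
is
  A  → β₁ A' | ... | β_n A'
  A' → α₁ A' | ... | α_m A' | ε

X → P becomes X → P X'
X → ( ( becomes X → ( ( X'
X → X ( P becomes X' → ( P X'
Add X' → ε

Productions for other non-terminals are unchanged:
  P → y (
  P → (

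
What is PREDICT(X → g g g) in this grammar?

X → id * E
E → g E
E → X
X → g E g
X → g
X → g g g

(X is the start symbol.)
{ 'g' }

PREDICT(X → g g g) = (FIRST(RHS) \ {ε}) ∪ (FOLLOW(X) if ε ∈ FIRST(RHS), i.e. RHS ⇒* ε)
FIRST(g g g) = { 'g' }
ε ∉ FIRST(g g g), so FOLLOW(X) is not added.
PREDICT(X → g g g) = { 'g' }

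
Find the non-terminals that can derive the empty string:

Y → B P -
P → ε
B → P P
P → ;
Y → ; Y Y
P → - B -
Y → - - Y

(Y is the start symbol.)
{ 'B', 'P' }

A non-terminal is nullable if it can derive ε (the empty string): either it has an ε-production, or it has a production whose right-hand side consists entirely of nullable non-terminals.

ε-productions: P → ε
So P is immediately nullable.
B → P P: every symbol on the right is nullable, so B is nullable too.
No further non-terminal can be added: every production for the remaining non-terminals contains a terminal or a non-nullable non-terminal.
Nullable = { 'B', 'P' }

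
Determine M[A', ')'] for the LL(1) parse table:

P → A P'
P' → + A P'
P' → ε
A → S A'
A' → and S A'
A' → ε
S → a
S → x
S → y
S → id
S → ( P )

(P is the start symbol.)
A' → ε

To find M[A', ')'], we find productions for A' where ')' is in the predict set (PREDICT(N → α) = (FIRST(α) \ {ε}) ∪ (FOLLOW(N) if α ⇒* ε)).

Relevant sets:
  FOLLOW(A') = { $, ')', '+' }

A' → and S A': PREDICT = { 'and' }
A' → ε: PREDICT = { $, ')', '+' }
  ')' is in predict set, so this production goes in M[A', ')']

M[A', ')'] = A' → ε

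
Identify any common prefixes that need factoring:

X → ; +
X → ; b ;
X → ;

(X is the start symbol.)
Yes, X has productions with common prefix ';'

Left-factoring is needed when two productions for the same non-terminal
share a common prefix on the right-hand side.

Productions for X:
  X → ; +
  X → ; b ;
  X → ;

Found common prefix ';' in productions for X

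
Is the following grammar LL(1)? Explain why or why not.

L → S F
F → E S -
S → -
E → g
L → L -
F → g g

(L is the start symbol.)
A grammar is LL(1) if for each non-terminal N with multiple productions, the predict sets of those productions are pairwise disjoint, where PREDICT(N → α) = (FIRST(α) \ {ε}) ∪ (FOLLOW(N) if α ⇒* ε).

Relevant sets:
  FIRST(S) = { '-' }
  FIRST(L) = { '-' }
  FIRST(E) = { 'g' }

For L:
  PREDICT(L → S F) = { '-' }
  PREDICT(L → L '-') = { '-' }
For F:
  PREDICT(F → E S '-') = { 'g' }
  PREDICT(F → g g) = { 'g' }
S, E have a single production, so nothing to check there.

Conflict found: Predict set conflict for L: { '-' }
The grammar is NOT LL(1).

Answer: No. Predict set conflict for L: { '-' }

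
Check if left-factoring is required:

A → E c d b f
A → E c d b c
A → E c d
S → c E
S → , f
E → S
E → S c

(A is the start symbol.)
Yes, A has productions with common prefix 'E c d'; E has productions with common prefix 'S'

Left-factoring is needed when two productions for the same non-terminal
share a common prefix on the right-hand side.

Productions for A:
  A → E c d b f
  A → E c d b c
  A → E c d
Productions for S:
  S → c E
  S → , f
Productions for E:
  E → S
  E → S c

Found common prefix 'E c d' in productions for A
Found common prefix 'S' in productions for E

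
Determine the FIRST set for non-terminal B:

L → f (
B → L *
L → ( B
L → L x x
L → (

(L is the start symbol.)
To compute FIRST(B), examine every production with B on the left-hand side, reading each right-hand side left to right until a non-nullable symbol is reached.

FIRST sets of the other non-terminals involved (by the same procedure, iterated to a fixed point):
  FIRST(L) = { '(', 'f' }

From B → L *:
  - L is a non-terminal: add FIRST(L) \ {ε} = { '(', 'f' }
    L is not nullable, so stop

Collecting: FIRST(B) = { '(', 'f' }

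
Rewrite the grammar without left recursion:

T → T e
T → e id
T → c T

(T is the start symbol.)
T is directly left-recursive. The standard transformation for
  A → A α₁ | ... | A α_m | β₁ | ... | β_n
is
  A  → β₁ A' | ... | β_n A'
  A' → α₁ A' | ... | α_m A' | ε

T → e id becomes T → e id T'
T → c T becomes T → c T T'
T → T e becomes T' → e T'
Add T' → ε

Resulting grammar:
T → e id T'
T → c T T'
T' → e T'
T' → ε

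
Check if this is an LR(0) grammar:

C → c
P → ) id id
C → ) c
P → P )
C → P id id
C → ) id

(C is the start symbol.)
Augment with C' → C and build the canonical LR(0) collection (I0 = CLOSURE({[C' → . C]}), then GOTO on every symbol after a dot until no new states appear). It has 11 states:
  I0: { [C → . ) c], [C → . ) id], [C → . P id id], [C → . c], [C' → . C], [P → . ) id id], [P → . P )] }  — shift
  I1: { [C → ) . c], [C → ) . id], [P → ) . id id] }  — shift
  I2: { [C' → C .] }  — accept
  I3: { [C → P . id id], [P → P . )] }  — shift
  I4: { [C → c .] }  — reduce
  I5: { [P → P ) .] }  — reduce
  I6: { [C → P id . id] }  — shift
  I7: { [C → P id id .] }  — reduce
  I8: { [C → ) c .] }  — reduce
  I9: { [C → ) id .], [P → ) id . id] }  — shift, reduce
  I10: { [P → ) id id .] }  — reduce

Conflict in state I9:
  Shift-reduce conflict between [C → ) id .] and [P → ) id . id]
So the grammar is NOT LR(0).

Answer: No. Shift-reduce conflict between [C → ) id .] and [P → ) id . id]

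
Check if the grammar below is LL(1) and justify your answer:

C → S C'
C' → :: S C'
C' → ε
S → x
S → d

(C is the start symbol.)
Yes, the grammar is LL(1).

A grammar is LL(1) if for each non-terminal N with multiple productions, the predict sets of those productions are pairwise disjoint, where PREDICT(N → α) = (FIRST(α) \ {ε}) ∪ (FOLLOW(N) if α ⇒* ε).

Relevant sets:
  FOLLOW(C') = { $ }

For C':
  PREDICT(C' → :: S C') = { '::' }
  PREDICT(C' → ε) = { $ }
For S:
  PREDICT(S → x) = { 'x' }
  PREDICT(S → d) = { 'd' }
C has a single production, so nothing to check there.

All predict sets are disjoint. The grammar IS LL(1).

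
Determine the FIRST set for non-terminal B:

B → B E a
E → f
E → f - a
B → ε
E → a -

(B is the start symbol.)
{ 'a', 'f', ε }

To compute FIRST(B), examine every production with B on the left-hand side, reading each right-hand side left to right until a non-nullable symbol is reached.

FIRST sets of the other non-terminals involved (by the same procedure, iterated to a fixed point):
  FIRST(E) = { 'a', 'f' }

From B → B E a:
  - B is the symbol being defined: contributes nothing new
    B is nullable, so continue to the next symbol
  - E is a non-terminal: add FIRST(E) \ {ε} = { 'a', 'f' }
    E is not nullable, so stop
From B → ε:
  - ε-production, so ε ∈ FIRST(B)

Collecting: FIRST(B) = { 'a', 'f', ε }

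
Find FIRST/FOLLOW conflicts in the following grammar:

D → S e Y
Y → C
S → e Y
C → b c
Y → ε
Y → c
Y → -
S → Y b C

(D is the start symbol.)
A FIRST/FOLLOW conflict occurs when a non-terminal N has a nullable alternative N → β (β ⇒* ε) and another alternative N → α with FIRST(α) ∩ FOLLOW(N) ≠ ∅: on such a lookahead the parser cannot decide between expanding α and letting N vanish via β.

Nullable non-terminals: Y.
FIRST sets used below: FIRST(C) = { 'b' }

Y: nullable alternative(s) Y → ε; FOLLOW(Y) = { $, 'b', 'e' }
  Y → C: FIRST \ {ε} = { 'b' } — overlaps FOLLOW(Y) on { 'b' }: CONFLICT
  Y → ε: FIRST \ {ε} = { } — this is the only nullable alternative, skip
  Y → c: FIRST \ {ε} = { 'c' } — disjoint from FOLLOW(Y)
  Y → -: FIRST \ {ε} = { '-' } — disjoint from FOLLOW(Y)

C, D, S have no nullable alternative, so no FIRST/FOLLOW check is needed there.

So the grammar has 1 FIRST/FOLLOW conflict (marked CONFLICT above).

Answer: Yes. Y → C with FOLLOW(Y) on { 'b' }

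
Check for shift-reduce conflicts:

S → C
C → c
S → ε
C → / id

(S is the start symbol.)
A shift-reduce conflict occurs when an LR(0) state has both:
  - a complete (reduce) item [A → α .] (dot at the end), and
  - a shift item [B → β . c γ] (dot before a terminal).

Augment with S' → S and build the canonical LR(0) collection (I0 = CLOSURE({[S' → . S]}), then GOTO on every symbol after a dot until no new states appear). It has 6 states:
  I0: { [C → . / id], [C → . c], [S → . C], [S → .], [S' → . S] }  — shift, reduce
  I1: { [C → / . id] }  — shift
  I2: { [S → C .] }  — reduce
  I3: { [S' → S .] }  — accept
  I4: { [C → c .] }  — reduce
  I5: { [C → / id .] }  — reduce

I0 contains reduce item [S → .] and shift items [C → . / id], [C → . c] — shift-reduce conflict.

Answer: Yes — I0: [S → .] vs [C → . / id]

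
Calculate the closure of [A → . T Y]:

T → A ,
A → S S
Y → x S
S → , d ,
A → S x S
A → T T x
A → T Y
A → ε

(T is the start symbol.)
To compute CLOSURE, for each item [A → α.Bβ] where B is a non-terminal, add [B → .γ] for all productions B → γ; repeat for the newly added items until nothing changes.

Start with: [A → . T Y]
  [A → . T Y] has the dot before T: add [T → . A ,]
  [T → . A ,] has the dot before A: add [A → . S S], [A → . S x S], [A → . T T x], [A → .]
  [A → . S S] has the dot before S: add [S → . , d ,]
No further items can be added.

CLOSURE = { [A → . S S], [A → . S x S], [A → . T T x], [A → . T Y], [A → .], [S → . , d ,], [T → . A ,] }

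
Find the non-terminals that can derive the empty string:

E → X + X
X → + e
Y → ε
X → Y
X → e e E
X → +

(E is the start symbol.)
A non-terminal is nullable if it can derive ε (the empty string): either it has an ε-production, or it has a production whose right-hand side consists entirely of nullable non-terminals.

ε-productions: Y → ε
So Y is immediately nullable.
X → Y: every symbol on the right is nullable, so X is nullable too.
No further non-terminal can be added: every production for the remaining non-terminals contains a terminal or a non-nullable non-terminal.
Nullable = { 'X', 'Y' }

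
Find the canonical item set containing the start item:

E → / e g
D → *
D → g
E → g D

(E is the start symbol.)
First, augment the grammar with E' → E
I₀ = CLOSURE({ [E' → . E] }):
  [E' → . E] has the dot before E: add [E → . / e g], [E → . g D]
No further items can be added.

I₀ = { [E → . / e g], [E → . g D], [E' → . E] }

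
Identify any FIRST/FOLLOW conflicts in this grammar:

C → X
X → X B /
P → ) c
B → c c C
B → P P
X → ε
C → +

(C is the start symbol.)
Nullable non-terminals: C, X.
FIRST sets used below: FIRST(X) = { ')', 'c', ε }, FIRST(B) = { ')', 'c' }

C: nullable alternative(s) C → X; FOLLOW(C) = { $, '/' }
  C → X: FIRST \ {ε} = { ')', 'c' } — this is the only nullable alternative, skip
  C → +: FIRST \ {ε} = { '+' } — disjoint from FOLLOW(C)

X: nullable alternative(s) X → ε; FOLLOW(X) = { $, ')', '/', 'c' }
  X → X B /: FIRST \ {ε} = { ')', 'c' } — overlaps FOLLOW(X) on { ')', 'c' }: CONFLICT
  X → ε: FIRST \ {ε} = { } — this is the only nullable alternative, skip

B, P have no nullable alternative, so no FIRST/FOLLOW check is needed there.

So the grammar has 1 FIRST/FOLLOW conflict (marked CONFLICT above).

Answer: Yes. X → X B '/' with FOLLOW(X) on { ')', 'c' }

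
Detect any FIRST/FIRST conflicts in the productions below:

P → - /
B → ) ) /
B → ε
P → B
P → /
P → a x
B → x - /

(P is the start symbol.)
No FIRST/FIRST conflicts.

FIRST sets of the non-terminals at (or reachable through a nullable prefix from) the front of some alternative:
  FIRST(B) = { ')', 'x', ε }

Productions for P:
  P → - /: FIRST = { '-' }
  P → B: FIRST = { ')', 'x', ε }
  P → /: FIRST = { '/' }
  P → a x: FIRST = { 'a' }
Productions for B:
  B → ) ) /: FIRST = { ')' }
  B → ε: FIRST = { ε }
  B → x - /: FIRST = { 'x' }

All alternatives of each non-terminal have pairwise disjoint FIRST sets.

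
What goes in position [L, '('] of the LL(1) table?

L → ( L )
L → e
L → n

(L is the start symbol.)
L → ( L )

To find M[L, '('], we find productions for L where '(' is in the predict set (PREDICT(N → α) = (FIRST(α) \ {ε}) ∪ (FOLLOW(N) if α ⇒* ε)).

L → ( L ): PREDICT = { '(' }
  '(' is in predict set, so this production goes in M[L, '(']
L → e: PREDICT = { 'e' }
L → n: PREDICT = { 'n' }

M[L, '('] = L → ( L )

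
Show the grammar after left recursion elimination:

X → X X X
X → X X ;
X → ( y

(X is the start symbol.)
X is directly left-recursive. The standard transformation for
  A → A α₁ | ... | A α_m | β₁ | ... | β_n
is
  A  → β₁ A' | ... | β_n A'
  A' → α₁ A' | ... | α_m A' | ε

X → ( y becomes X → ( y X'
X → X X X becomes X' → X X X'
X → X X ; becomes X' → X ; X'
Add X' → ε

Resulting grammar:
X → ( y X'
X' → X X X'
X' → X ; X'
X' → ε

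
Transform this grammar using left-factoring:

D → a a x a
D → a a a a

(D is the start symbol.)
D → a a D'
D' → x a
D' → a a

Left-factoring transforms A → αβ₁ | αβ₂ into A → αA' and A' → β₁ | β₂
(α is the longest common prefix among the alternatives). Repeat until
no nonterminal has two alternatives with a common prefix.

Round 1: D has alternatives sharing prefix 'a a'. Introduce D': D → a a D'
  Add: D' → x a
  Add: D' → a a

No remaining common prefixes — done.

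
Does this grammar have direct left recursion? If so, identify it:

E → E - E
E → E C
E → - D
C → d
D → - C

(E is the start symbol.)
E → E - E: LEFT RECURSIVE (starts with E)
E → E C: LEFT RECURSIVE (starts with E)
E → - D: starts with '-'
C → d: starts with d
D → - C: starts with '-'

The grammar has direct left recursion on: E.

Answer: Yes, E is left-recursive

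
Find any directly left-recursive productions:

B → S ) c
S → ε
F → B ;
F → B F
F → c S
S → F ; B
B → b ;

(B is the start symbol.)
No direct left recursion

Direct left recursion occurs when N → N α for some non-terminal N (the right-hand side begins with the left-hand side itself).

B → S ) c: starts with S
S → ε: starts with ε
F → B ;: starts with B
F → B F: starts with B
F → c S: starts with c
S → F ; B: starts with F
B → b ;: starts with b

No direct left recursion found.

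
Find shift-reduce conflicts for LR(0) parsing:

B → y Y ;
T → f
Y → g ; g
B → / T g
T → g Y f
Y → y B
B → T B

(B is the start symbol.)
No shift-reduce conflicts

Augment with B' → B and build the canonical LR(0) collection (I0 = CLOSURE({[B' → . B]}), then GOTO on every symbol after a dot until no new states appear). It has 19 states:
  I0: { [B → . / T g], [B → . T B], [B → . y Y ;], [B' → . B], [T → . f], [T → . g Y f] }  — shift
  I1: { [B → / . T g], [T → . f], [T → . g Y f] }  — shift
  I2: { [B' → B .] }  — accept
  I3: { [B → . / T g], [B → . T B], [B → . y Y ;], [B → T . B], [T → . f], [T → . g Y f] }  — shift
  I4: { [T → f .] }  — reduce
  I5: { [T → g . Y f], [Y → . g ; g], [Y → . y B] }  — shift
  I6: { [B → y . Y ;], [Y → . g ; g], [Y → . y B] }  — shift
  I7: { [B → y Y . ;] }  — shift
  I8: { [Y → g . ; g] }  — shift
  I9: { [B → . / T g], [B → . T B], [B → . y Y ;], [T → . f], [T → . g Y f], [Y → y . B] }  — shift
  I10: { [Y → y B .] }  — reduce
  I11: { [Y → g ; . g] }  — shift
  I12: { [Y → g ; g .] }  — reduce
  I13: { [B → y Y ; .] }  — reduce
  I14: { [T → g Y . f] }  — shift
  I15: { [T → g Y f .] }  — reduce
  I16: { [B → T B .] }  — reduce
  I17: { [B → / T . g] }  — shift
  I18: { [B → / T g .] }  — reduce

No state contains both a complete item and a shift item.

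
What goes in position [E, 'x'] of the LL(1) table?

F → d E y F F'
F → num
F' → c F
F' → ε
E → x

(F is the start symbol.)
To find M[E, 'x'], we find productions for E where 'x' is in the predict set (PREDICT(N → α) = (FIRST(α) \ {ε}) ∪ (FOLLOW(N) if α ⇒* ε)).

E → x: PREDICT = { 'x' }
  'x' is in predict set, so this production goes in M[E, 'x']

M[E, 'x'] = E → x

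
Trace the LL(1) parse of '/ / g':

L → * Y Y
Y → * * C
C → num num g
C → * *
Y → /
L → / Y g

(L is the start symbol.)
Stack is shown with the top on the left.

Stack    Input    Action
------------------------
L $      / / g $  output L → / Y g
/ Y g $  / / g $  match '/'
Y g $    / g $    output Y → /
/ g $    / g $    match '/'
g $      g $      match 'g'
$        $        accept

The string is accepted.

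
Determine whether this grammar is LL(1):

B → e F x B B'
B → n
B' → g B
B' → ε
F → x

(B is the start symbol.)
No. Predict set conflict for B': { 'g' }

Relevant sets:
  FOLLOW(B') = { $, 'g' }

For B:
  PREDICT(B → e F x B B') = { 'e' }
  PREDICT(B → n) = { 'n' }
For B':
  PREDICT(B' → g B) = { 'g' }
  PREDICT(B' → ε) = { $, 'g' }
F has a single production, so nothing to check there.

Conflict found: Predict set conflict for B': { 'g' }
The grammar is NOT LL(1).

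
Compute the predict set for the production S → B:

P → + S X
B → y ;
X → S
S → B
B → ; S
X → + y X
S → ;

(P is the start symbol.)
{ ';', 'y' }

PREDICT(S → B) = (FIRST(RHS) \ {ε}) ∪ (FOLLOW(S) if ε ∈ FIRST(RHS), i.e. RHS ⇒* ε)
FIRST(B) = { ';', 'y' }
FIRST(B) = { ';', 'y' }
ε ∉ FIRST(B), so FOLLOW(S) is not added.
PREDICT(S → B) = { ';', 'y' }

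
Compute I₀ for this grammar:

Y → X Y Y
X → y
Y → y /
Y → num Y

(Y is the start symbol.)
{ [X → . y], [Y → . X Y Y], [Y → . num Y], [Y → . y /], [Y' → . Y] }

First, augment the grammar with Y' → Y
I₀ = CLOSURE({ [Y' → . Y] }):
  [Y' → . Y] has the dot before Y: add [Y → . X Y Y], [Y → . y /], [Y → . num Y]
  [Y → . X Y Y] has the dot before X: add [X → . y]
No further items can be added.

I₀ = { [X → . y], [Y → . X Y Y], [Y → . num Y], [Y → . y /], [Y' → . Y] }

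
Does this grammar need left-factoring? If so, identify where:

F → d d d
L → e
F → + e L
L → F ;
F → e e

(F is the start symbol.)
No, left-factoring is not needed

Left-factoring is needed when two productions for the same non-terminal
share a common prefix on the right-hand side.

Productions for F:
  F → d d d
  F → + e L
  F → e e
Productions for L:
  L → e
  L → F ;

No common prefixes found.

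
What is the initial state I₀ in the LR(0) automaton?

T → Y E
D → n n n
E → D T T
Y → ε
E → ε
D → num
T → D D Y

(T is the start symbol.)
{ [D → . n n n], [D → . num], [T → . D D Y], [T → . Y E], [T' → . T], [Y → .] }

First, augment the grammar with T' → T
I₀ = CLOSURE({ [T' → . T] }):
  [T' → . T] has the dot before T: add [T → . Y E], [T → . D D Y]
  [T → . Y E] has the dot before Y: add [Y → .]
  [T → . D D Y] has the dot before D: add [D → . n n n], [D → . num]
No further items can be added.

I₀ = { [D → . n n n], [D → . num], [T → . D D Y], [T → . Y E], [T' → . T], [Y → .] }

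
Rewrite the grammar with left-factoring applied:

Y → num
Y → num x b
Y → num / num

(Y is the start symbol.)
Y → num Y'
Y' → ε
Y' → x b
Y' → / num

Left-factoring transforms A → αβ₁ | αβ₂ into A → αA' and A' → β₁ | β₂
(α is the longest common prefix among the alternatives). Repeat until
no nonterminal has two alternatives with a common prefix.

Round 1: Y has alternatives sharing prefix 'num'. Introduce Y': Y → num Y'
  Add: Y' → ε
  Add: Y' → x b
  Add: Y' → / num

No remaining common prefixes — done.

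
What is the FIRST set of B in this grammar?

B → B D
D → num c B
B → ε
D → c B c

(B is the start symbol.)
{ 'c', 'num', ε }

To compute FIRST(B), examine every production with B on the left-hand side, reading each right-hand side left to right until a non-nullable symbol is reached.

FIRST sets of the other non-terminals involved (by the same procedure, iterated to a fixed point):
  FIRST(D) = { 'c', 'num' }

From B → B D:
  - B is the symbol being defined: contributes nothing new
    B is nullable, so continue to the next symbol
  - D is a non-terminal: add FIRST(D) \ {ε} = { 'c', 'num' }
    D is not nullable, so stop
From B → ε:
  - ε-production, so ε ∈ FIRST(B)

Collecting: FIRST(B) = { 'c', 'num', ε }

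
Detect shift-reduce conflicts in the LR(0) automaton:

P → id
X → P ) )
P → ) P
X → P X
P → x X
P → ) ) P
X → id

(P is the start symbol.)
A shift-reduce conflict occurs when an LR(0) state has both:
  - a complete (reduce) item [A → α .] (dot at the end), and
  - a shift item [B → β . c γ] (dot before a terminal).

Augment with P' → P and build the canonical LR(0) collection (I0 = CLOSURE({[P' → . P]}), then GOTO on every symbol after a dot until no new states appear). It has 14 states:
  I0: { [P → . ) ) P], [P → . ) P], [P → . id], [P → . x X], [P' → . P] }  — shift
  I1: { [P → ) . ) P], [P → ) . P], [P → . ) ) P], [P → . ) P], [P → . id], [P → . x X] }  — shift
  I2: { [P' → P .] }  — accept
  I3: { [P → id .] }  — reduce
  I4: { [P → . ) ) P], [P → . ) P], [P → . id], [P → . x X], [P → x . X], [X → . P ) )], [X → . P X], [X → . id] }  — shift
  I5: { [P → . ) ) P], [P → . ) P], [P → . id], [P → . x X], [X → . P ) )], [X → . P X], [X → . id], [X → P . ) )], [X → P . X] }  — shift
  I6: { [P → x X .] }  — reduce
  I7: { [P → id .], [X → id .] }  — 2 reduces
  I8: { [P → ) . ) P], [P → ) . P], [P → . ) ) P], [P → . ) P], [P → . id], [P → . x X], [X → P ) . )] }  — shift
  I9: { [X → P X .] }  — reduce
  I10: { [P → ) ) . P], [P → ) . ) P], [P → ) . P], [P → . ) ) P], [P → . ) P], [P → . id], [P → . x X], [X → P ) ) .] }  — shift, reduce
  I11: { [P → ) P .] }  — reduce
  I12: { [P → ) ) . P], [P → ) . ) P], [P → ) . P], [P → . ) ) P], [P → . ) P], [P → . id], [P → . x X] }  — shift
  I13: { [P → ) ) P .], [P → ) P .] }  — 2 reduces

I10 contains reduce item [X → P ) ) .] and shift items [P → . ) ) P], [P → ) . ) P], [P → . ) P], [P → . id], [P → . x X] — shift-reduce conflict.

Answer: Yes — I10: [X → P ) ) .] vs [P → . ) ) P]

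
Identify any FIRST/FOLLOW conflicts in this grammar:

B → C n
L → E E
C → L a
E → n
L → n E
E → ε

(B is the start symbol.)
Yes. E → n with FOLLOW(E) on { 'n' }

Nullable non-terminals: E, L.
FIRST sets used below: FIRST(E) = { 'n', ε }

E: nullable alternative(s) E → ε; FOLLOW(E) = { 'a', 'n' }
  E → n: FIRST \ {ε} = { 'n' } — overlaps FOLLOW(E) on { 'n' }: CONFLICT
  E → ε: FIRST \ {ε} = { } — this is the only nullable alternative, skip

L: nullable alternative(s) L → E E; FOLLOW(L) = { 'a' }
  L → E E: FIRST \ {ε} = { 'n' } — this is the only nullable alternative, skip
  L → n E: FIRST \ {ε} = { 'n' } — disjoint from FOLLOW(L)

B, C have no nullable alternative, so no FIRST/FOLLOW check is needed there.

So the grammar has 1 FIRST/FOLLOW conflict (marked CONFLICT above).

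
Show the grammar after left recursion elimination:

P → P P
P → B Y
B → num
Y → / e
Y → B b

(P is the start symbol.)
P → B Y P'
P' → P P'
P' → ε
B → num
Y → / e
Y → B b

P is directly left-recursive. The standard transformation for
  A → A α₁ | ... | A α_m | β₁ | ... | β_n
is
  A  → β₁ A' | ... | β_n A'
  A' → α₁ A' | ... | α_m A' | ε

P → B Y becomes P → B Y P'
P → P P becomes P' → P P'
Add P' → ε

Productions for other non-terminals are unchanged:
  B → num
  Y → / e
  Y → B b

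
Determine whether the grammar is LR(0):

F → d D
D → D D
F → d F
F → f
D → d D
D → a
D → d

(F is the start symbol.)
No. Shift-reduce conflict between [F → d D .] and [D → . a]

Augment with F' → F and build the canonical LR(0) collection (I0 = CLOSURE({[F' → . F]}), then GOTO on every symbol after a dot until no new states appear). It has 12 states:
  I0: { [F → . d D], [F → . d F], [F → . f], [F' → . F] }  — shift
  I1: { [F' → F .] }  — accept
  I2: { [D → . D D], [D → . a], [D → . d D], [D → . d], [F → . d D], [F → . d F], [F → . f], [F → d . D], [F → d . F] }  — shift
  I3: { [F → f .] }  — reduce
  I4: { [D → . D D], [D → . a], [D → . d D], [D → . d], [D → D . D], [F → d D .] }  — shift, reduce
  I5: { [F → d F .] }  — reduce
  I6: { [D → a .] }  — reduce
  I7: { [D → . D D], [D → . a], [D → . d D], [D → . d], [D → d . D], [D → d .], [F → . d D], [F → . d F], [F → . f], [F → d . D], [F → d . F] }  — shift, reduce
  I8: { [D → . D D], [D → . a], [D → . d D], [D → . d], [D → D . D], [D → d D .], [F → d D .] }  — shift, 2 reduces
  I9: { [D → . D D], [D → . a], [D → . d D], [D → . d], [D → D . D], [D → D D .] }  — shift, reduce
  I10: { [D → . D D], [D → . a], [D → . d D], [D → . d], [D → d . D], [D → d .] }  — shift, reduce
  I11: { [D → . D D], [D → . a], [D → . d D], [D → . d], [D → D . D], [D → d D .] }  — shift, reduce

Conflict in state I4:
  Shift-reduce conflict between [F → d D .] and [D → . a]
So the grammar is NOT LR(0).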